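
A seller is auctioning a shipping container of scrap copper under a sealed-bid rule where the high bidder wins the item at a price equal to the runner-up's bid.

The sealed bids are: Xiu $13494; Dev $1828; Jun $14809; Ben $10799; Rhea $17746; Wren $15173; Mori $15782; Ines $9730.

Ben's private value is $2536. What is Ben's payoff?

Highest bid: Rhea at $17746, so Rhea wins.
Second-highest bid: Mori at $15782 — that is the price the winner pays.
Ben did not win, so Ben pays nothing and receives nothing: payoff $0.

$0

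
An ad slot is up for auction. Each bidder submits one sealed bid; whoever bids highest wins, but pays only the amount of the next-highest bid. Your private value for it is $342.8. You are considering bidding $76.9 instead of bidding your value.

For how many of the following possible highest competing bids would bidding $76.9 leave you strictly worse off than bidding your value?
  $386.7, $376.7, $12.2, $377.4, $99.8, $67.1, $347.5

The deviation hurts exactly when the highest competing bid lies strictly between $76.9 and $342.8 — underbidding then forfeits a profitable win.
$386.7: above both → same outcome either way.
$376.7: above both → same outcome either way.
$12.2: below both → same outcome either way.
$377.4: above both → same outcome either way.
$99.8: inside the interval → strictly worse (loss $243).
$67.1: below both → same outcome either way.
$347.5: above both → same outcome either way.
Count: 1.

1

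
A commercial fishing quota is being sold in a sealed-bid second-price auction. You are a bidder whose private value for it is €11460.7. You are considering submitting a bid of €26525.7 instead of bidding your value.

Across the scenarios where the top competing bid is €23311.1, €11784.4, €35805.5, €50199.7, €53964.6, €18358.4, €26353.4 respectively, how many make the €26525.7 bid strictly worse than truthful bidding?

The deviation hurts exactly when the highest competing bid lies strictly between €11460.7 and €26525.7 — overbidding then wins at a price above your value.
€23311.1: inside the interval → strictly worse (loss €11850.4).
€11784.4: inside the interval → strictly worse (loss €323.7).
€35805.5: above both → same outcome either way.
€50199.7: above both → same outcome either way.
€53964.6: above both → same outcome either way.
€18358.4: inside the interval → strictly worse (loss €6897.7).
€26353.4: inside the interval → strictly worse (loss €14892.7).
Count: 4.

4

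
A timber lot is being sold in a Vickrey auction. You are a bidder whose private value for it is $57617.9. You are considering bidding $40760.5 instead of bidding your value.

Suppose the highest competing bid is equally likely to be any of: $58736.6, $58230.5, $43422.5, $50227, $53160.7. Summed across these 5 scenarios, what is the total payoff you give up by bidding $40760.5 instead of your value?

The deviation costs you only when the competing bid falls strictly between $40760.5 and $57617.9; elsewhere both bids give the same outcome.
$58736.6: outcomes coincide → loss $0.
$58230.5: outcomes coincide → loss $0.
$43422.5: truthful payoff $14195.4, deviation payoff $0 → loss $14195.4.
$50227: truthful payoff $7390.9, deviation payoff $0 → loss $7390.9.
$53160.7: truthful payoff $4457.2, deviation payoff $0 → loss $4457.2.
Total loss = $14195.4 + $7390.9 + $4457.2 = $26043.5.

$26043.5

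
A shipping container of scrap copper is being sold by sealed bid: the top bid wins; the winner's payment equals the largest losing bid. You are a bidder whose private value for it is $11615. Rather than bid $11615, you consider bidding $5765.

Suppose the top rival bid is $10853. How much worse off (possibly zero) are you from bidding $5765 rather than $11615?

Bidding your value $11615: you win (since $11615 > $10853) and pay $10853. Payoff $762.
Bidding $5765: you lose. Payoff $0.
The competing bid $10853 lies between your shaded bid and your value, so underbidding forfeits an item you could have won at a profitable price.
Loss from deviating = $762 − ($0) = $762.
In a second-price auction your bid sets only whether you win, not what you pay, so bidding your true value is weakly dominant.

$762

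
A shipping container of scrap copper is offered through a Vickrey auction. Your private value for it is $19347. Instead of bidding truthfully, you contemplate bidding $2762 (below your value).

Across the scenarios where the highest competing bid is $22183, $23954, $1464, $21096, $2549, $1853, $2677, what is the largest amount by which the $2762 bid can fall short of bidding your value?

$0

$22183: same outcome either way → loss $0.
$23954: same outcome either way → loss $0.
$1464: same outcome either way → loss $0.
$21096: same outcome either way → loss $0.
$2549: same outcome either way → loss $0.
$1853: same outcome either way → loss $0.
$2677: same outcome either way → loss $0.
Maximum loss: $0.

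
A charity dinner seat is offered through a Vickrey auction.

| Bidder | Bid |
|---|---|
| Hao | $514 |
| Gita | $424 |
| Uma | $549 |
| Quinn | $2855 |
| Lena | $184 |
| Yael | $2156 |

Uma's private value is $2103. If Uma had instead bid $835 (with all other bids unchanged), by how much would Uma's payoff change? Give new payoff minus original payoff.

The highest bid among the other bidders is $2855; Uma's bid doesn't change that.
Original bid $549: Uma is not highest (top rival bid is $2855); payoff $0.
Alternative bid $835: Uma is not highest (top rival bid is $2855); payoff $0.
Change in payoff = $0 − ($0) = $0.

$0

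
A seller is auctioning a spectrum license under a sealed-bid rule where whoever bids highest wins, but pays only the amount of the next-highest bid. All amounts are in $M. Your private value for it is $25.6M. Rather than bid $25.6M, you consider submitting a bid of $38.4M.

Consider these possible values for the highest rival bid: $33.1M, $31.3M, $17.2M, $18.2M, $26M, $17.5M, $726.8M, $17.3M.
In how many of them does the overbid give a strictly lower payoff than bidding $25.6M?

The deviation hurts exactly when the highest competing bid lies strictly between $25.6M and $38.4M — overbidding then wins at a price above your value.
$33.1M: inside the interval → strictly worse (loss $7.5M).
$31.3M: inside the interval → strictly worse (loss $5.7M).
$17.2M: below both → same outcome either way.
$18.2M: below both → same outcome either way.
$26M: inside the interval → strictly worse (loss $0.4M).
$17.5M: below both → same outcome either way.
$726.8M: above both → same outcome either way.
$17.3M: below both → same outcome either way.
Count: 3.

3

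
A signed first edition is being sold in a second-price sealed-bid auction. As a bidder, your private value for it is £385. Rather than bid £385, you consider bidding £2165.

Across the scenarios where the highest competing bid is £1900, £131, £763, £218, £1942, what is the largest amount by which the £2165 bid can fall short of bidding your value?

£1900: truthful gives £0, deviation gives −£1515 → loss £1515.
£131: same outcome either way → loss £0.
£763: truthful gives £0, deviation gives −£378 → loss £378.
£218: same outcome either way → loss £0.
£1942: truthful gives £0, deviation gives −£1557 → loss £1557.
Maximum loss: £1557.

£1557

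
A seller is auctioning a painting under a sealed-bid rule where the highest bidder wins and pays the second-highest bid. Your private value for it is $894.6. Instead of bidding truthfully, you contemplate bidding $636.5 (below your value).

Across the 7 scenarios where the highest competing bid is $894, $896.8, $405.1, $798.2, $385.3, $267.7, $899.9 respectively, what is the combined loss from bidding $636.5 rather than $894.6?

$97

The deviation costs you only when the competing bid falls strictly between $636.5 and $894.6; elsewhere both bids give the same outcome.
$894: truthful payoff $0.6, deviation payoff $0 → loss $0.6.
$896.8: outcomes coincide → loss $0.
$405.1: outcomes coincide → loss $0.
$798.2: truthful payoff $96.4, deviation payoff $0 → loss $96.4.
$385.3: outcomes coincide → loss $0.
$267.7: outcomes coincide → loss $0.
$899.9: outcomes coincide → loss $0.
Total loss = $0.6 + $96.4 = $97.
In a second-price auction your bid sets only whether you win, not what you pay, so bidding your true value is weakly dominant.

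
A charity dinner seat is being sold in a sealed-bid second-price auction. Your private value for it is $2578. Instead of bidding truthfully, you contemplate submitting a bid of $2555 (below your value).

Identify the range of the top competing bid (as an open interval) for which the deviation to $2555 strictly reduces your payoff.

If the competing bid is below $2555, both bids win at the same price — no difference.
If it is above $2578, both bids lose — no difference.
If it lies strictly between $2555 and $2578, bidding your value wins at a price below your value (positive payoff) while bidding $2555 loses (payoff 0).
So the deviation strictly hurts on the open interval ($2555, $2578).

($2555, $2578)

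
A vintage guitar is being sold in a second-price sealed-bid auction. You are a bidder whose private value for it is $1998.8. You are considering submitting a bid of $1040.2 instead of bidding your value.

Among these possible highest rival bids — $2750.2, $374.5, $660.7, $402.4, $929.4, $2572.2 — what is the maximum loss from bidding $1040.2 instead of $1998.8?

$2750.2: same outcome either way → loss $0.
$374.5: same outcome either way → loss $0.
$660.7: same outcome either way → loss $0.
$402.4: same outcome either way → loss $0.
$929.4: same outcome either way → loss $0.
$2572.2: same outcome either way → loss $0.
Maximum loss: $0.

$0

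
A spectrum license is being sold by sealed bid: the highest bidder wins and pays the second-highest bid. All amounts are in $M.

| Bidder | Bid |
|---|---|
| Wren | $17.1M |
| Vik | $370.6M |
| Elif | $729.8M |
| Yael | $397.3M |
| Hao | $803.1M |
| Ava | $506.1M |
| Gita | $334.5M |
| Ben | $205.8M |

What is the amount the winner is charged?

Highest bid: Hao at $803.1M, so Hao wins.
Second-highest bid: Elif at $729.8M — that is the price the winner pays.

$729.8M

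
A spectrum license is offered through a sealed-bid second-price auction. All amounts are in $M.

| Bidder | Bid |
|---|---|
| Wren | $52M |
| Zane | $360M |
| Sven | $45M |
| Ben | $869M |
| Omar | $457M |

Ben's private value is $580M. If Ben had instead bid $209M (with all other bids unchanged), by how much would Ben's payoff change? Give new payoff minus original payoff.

The highest bid among the other bidders is $457M; Ben's bid doesn't change that.
Original bid $869M: Ben is highest, pays the top rival bid $457M; payoff $580M − $457M = $123M.
Alternative bid $209M: Ben is not highest (top rival bid is $457M); payoff $0M.
Change in payoff = $0M − ($123M) = −$123M.

−$123M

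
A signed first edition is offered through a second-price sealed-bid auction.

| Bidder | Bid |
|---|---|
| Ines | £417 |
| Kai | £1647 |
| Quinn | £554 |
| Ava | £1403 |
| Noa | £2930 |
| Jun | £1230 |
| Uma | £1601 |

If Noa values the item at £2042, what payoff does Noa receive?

£395

Highest bid: Noa at £2930, so Noa wins.
Second-highest bid: Kai at £1647 — that is the price the winner pays.
Noa's payoff = value − price = £2042 − £1647 = £395.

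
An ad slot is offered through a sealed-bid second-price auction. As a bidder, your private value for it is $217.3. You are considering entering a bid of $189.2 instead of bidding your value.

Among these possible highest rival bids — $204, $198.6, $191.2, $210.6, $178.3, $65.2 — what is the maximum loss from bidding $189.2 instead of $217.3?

$204: truthful gives $13.3, deviation gives $0 → loss $13.3.
$198.6: truthful gives $18.7, deviation gives $0 → loss $18.7.
$191.2: truthful gives $26.1, deviation gives $0 → loss $26.1.
$210.6: truthful gives $6.7, deviation gives $0 → loss $6.7.
$178.3: same outcome either way → loss $0.
$65.2: same outcome either way → loss $0.
Maximum loss: $26.1.

$26.1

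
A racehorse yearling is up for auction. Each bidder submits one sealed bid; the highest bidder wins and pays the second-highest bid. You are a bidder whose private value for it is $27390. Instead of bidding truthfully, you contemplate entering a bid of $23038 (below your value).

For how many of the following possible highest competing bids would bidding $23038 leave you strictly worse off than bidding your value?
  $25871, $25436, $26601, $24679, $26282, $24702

The deviation hurts exactly when the highest competing bid lies strictly between $23038 and $27390 — underbidding then forfeits a profitable win.
$25871: inside the interval → strictly worse (loss $1519).
$25436: inside the interval → strictly worse (loss $1954).
$26601: inside the interval → strictly worse (loss $789).
$24679: inside the interval → strictly worse (loss $2711).
$26282: inside the interval → strictly worse (loss $1108).
$24702: inside the interval → strictly worse (loss $2688).
Count: 6.

6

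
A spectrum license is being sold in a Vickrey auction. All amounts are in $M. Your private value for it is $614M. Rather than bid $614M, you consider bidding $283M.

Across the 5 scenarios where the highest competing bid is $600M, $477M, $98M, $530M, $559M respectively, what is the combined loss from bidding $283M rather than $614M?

$290M

The deviation costs you only when the competing bid falls strictly between $283M and $614M; elsewhere both bids give the same outcome.
$600M: truthful payoff $14M, deviation payoff $0M → loss $14M.
$477M: truthful payoff $137M, deviation payoff $0M → loss $137M.
$98M: outcomes coincide → loss $0M.
$530M: truthful payoff $84M, deviation payoff $0M → loss $84M.
$559M: truthful payoff $55M, deviation payoff $0M → loss $55M.
Total loss = $14M + $137M + $84M + $55M = $290M.
Because the price is fixed by the runner-up's bid, deviating from your value can only change a good outcome into a bad one — never the reverse.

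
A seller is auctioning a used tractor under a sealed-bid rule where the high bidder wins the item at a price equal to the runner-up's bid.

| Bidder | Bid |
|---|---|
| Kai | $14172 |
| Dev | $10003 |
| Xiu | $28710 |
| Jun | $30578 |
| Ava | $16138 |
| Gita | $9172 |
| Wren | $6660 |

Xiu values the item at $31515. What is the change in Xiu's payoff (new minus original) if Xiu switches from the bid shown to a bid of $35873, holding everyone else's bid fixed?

$937

The highest bid among the other bidders is $30578; Xiu's bid doesn't change that.
Original bid $28710: Xiu is not highest (top rival bid is $30578); payoff $0.
Alternative bid $35873: Xiu is highest, pays the top rival bid $30578; payoff $31515 − $30578 = $937.
Change in payoff = $937 − ($0) = $937.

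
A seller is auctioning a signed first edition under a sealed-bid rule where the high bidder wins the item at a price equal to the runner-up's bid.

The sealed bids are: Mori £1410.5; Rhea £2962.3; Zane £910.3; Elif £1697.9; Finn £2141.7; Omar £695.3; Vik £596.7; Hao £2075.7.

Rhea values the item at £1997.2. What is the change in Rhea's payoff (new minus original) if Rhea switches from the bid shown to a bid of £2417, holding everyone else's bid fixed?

£0

The highest bid among the other bidders is £2141.7; Rhea's bid doesn't change that.
Original bid £2962.3: Rhea is highest, pays the top rival bid £2141.7; payoff £1997.2 − £2141.7 = −£144.5.
Alternative bid £2417: Rhea is highest, pays the top rival bid £2141.7; payoff £1997.2 − £2141.7 = −£144.5.
Change in payoff = −£144.5 − (−£144.5) = £0.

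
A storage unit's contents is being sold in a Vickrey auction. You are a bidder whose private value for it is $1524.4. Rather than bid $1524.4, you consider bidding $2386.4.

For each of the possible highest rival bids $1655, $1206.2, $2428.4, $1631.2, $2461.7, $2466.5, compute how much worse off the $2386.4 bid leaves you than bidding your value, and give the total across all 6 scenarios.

$237.4

The deviation costs you only when the competing bid falls strictly between $1524.4 and $2386.4; elsewhere both bids give the same outcome.
$1655: truthful payoff $0, deviation payoff −$130.6 → loss $130.6.
$1206.2: outcomes coincide → loss $0.
$2428.4: outcomes coincide → loss $0.
$1631.2: truthful payoff $0, deviation payoff −$106.8 → loss $106.8.
$2461.7: outcomes coincide → loss $0.
$2466.5: outcomes coincide → loss $0.
Total loss = $130.6 + $106.8 = $237.4.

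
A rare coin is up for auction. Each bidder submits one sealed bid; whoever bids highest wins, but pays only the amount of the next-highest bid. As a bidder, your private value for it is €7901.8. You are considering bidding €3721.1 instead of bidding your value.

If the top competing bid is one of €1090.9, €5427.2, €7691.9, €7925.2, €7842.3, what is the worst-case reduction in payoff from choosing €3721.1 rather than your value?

€2474.6

€1090.9: same outcome either way → loss €0.
€5427.2: truthful gives €2474.6, deviation gives €0 → loss €2474.6.
€7691.9: truthful gives €209.9, deviation gives €0 → loss €209.9.
€7925.2: same outcome either way → loss €0.
€7842.3: truthful gives €59.5, deviation gives €0 → loss €59.5.
Maximum loss: €2474.6.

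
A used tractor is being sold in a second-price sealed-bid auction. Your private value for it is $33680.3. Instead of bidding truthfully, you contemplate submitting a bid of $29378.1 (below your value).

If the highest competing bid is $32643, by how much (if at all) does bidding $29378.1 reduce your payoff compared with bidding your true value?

Bidding your value $33680.3: you win (since $33680.3 > $32643) and pay $32643. Payoff $1037.3.
Bidding $29378.1: you lose. Payoff $0.
The competing bid $32643 lies between your shaded bid and your value, so underbidding forfeits an item you could have won at a profitable price.
Loss from deviating = $1037.3 − ($0) = $1037.3.

$1037.3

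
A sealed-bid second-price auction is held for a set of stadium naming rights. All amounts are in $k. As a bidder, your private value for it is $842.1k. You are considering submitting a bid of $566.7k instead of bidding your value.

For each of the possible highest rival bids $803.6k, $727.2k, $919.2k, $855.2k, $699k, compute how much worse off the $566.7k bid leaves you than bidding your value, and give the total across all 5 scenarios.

The deviation costs you only when the competing bid falls strictly between $566.7k and $842.1k; elsewhere both bids give the same outcome.
$803.6k: truthful payoff $38.5k, deviation payoff $0k → loss $38.5k.
$727.2k: truthful payoff $114.9k, deviation payoff $0k → loss $114.9k.
$919.2k: outcomes coincide → loss $0k.
$855.2k: outcomes coincide → loss $0k.
$699k: truthful payoff $143.1k, deviation payoff $0k → loss $143.1k.
Total loss = $38.5k + $114.9k + $143.1k = $296.5k.

$296.5k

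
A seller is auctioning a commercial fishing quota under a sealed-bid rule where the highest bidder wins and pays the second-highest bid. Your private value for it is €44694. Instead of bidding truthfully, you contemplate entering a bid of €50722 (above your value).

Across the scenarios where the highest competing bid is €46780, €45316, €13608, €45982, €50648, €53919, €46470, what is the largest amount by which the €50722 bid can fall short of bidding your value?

€5954

€46780: truthful gives €0, deviation gives −€2086 → loss €2086.
€45316: truthful gives €0, deviation gives −€622 → loss €622.
€13608: same outcome either way → loss €0.
€45982: truthful gives €0, deviation gives −€1288 → loss €1288.
€50648: truthful gives €0, deviation gives −€5954 → loss €5954.
€53919: same outcome either way → loss €0.
€46470: truthful gives €0, deviation gives −€1776 → loss €1776.
Maximum loss: €5954.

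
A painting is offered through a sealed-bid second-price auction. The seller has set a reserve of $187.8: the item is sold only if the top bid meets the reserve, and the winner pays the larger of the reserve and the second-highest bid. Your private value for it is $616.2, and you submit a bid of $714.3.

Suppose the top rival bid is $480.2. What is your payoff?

$136

Your bid $714.3 is the highest and exceeds the reserve.
Price = max(second-highest bid, reserve) = max($480.2, $187.8) = $480.2.
Payoff = $616.2 − $480.2 = $136.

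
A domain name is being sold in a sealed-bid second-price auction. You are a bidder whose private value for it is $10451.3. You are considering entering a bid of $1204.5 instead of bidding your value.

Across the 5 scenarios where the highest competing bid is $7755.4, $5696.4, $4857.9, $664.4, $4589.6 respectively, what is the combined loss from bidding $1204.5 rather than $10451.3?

$18905.9

The deviation costs you only when the competing bid falls strictly between $1204.5 and $10451.3; elsewhere both bids give the same outcome.
$7755.4: truthful payoff $2695.9, deviation payoff $0 → loss $2695.9.
$5696.4: truthful payoff $4754.9, deviation payoff $0 → loss $4754.9.
$4857.9: truthful payoff $5593.4, deviation payoff $0 → loss $5593.4.
$664.4: outcomes coincide → loss $0.
$4589.6: truthful payoff $5861.7, deviation payoff $0 → loss $5861.7.
Total loss = $2695.9 + $4754.9 + $5593.4 + $5861.7 = $18905.9.
Truthful bidding weakly dominates here: raising your bid can only win items priced above your value, and lowering it can only forfeit items priced below.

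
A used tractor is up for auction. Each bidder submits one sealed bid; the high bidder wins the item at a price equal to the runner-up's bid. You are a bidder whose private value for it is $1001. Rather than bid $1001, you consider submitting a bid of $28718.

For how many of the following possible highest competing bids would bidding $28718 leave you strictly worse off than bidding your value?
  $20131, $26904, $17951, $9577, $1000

The deviation hurts exactly when the highest competing bid lies strictly between $1001 and $28718 — overbidding then wins at a price above your value.
$20131: inside the interval → strictly worse (loss $19130).
$26904: inside the interval → strictly worse (loss $25903).
$17951: inside the interval → strictly worse (loss $16950).
$9577: inside the interval → strictly worse (loss $8576).
$1000: below both → same outcome either way.
Count: 4.

4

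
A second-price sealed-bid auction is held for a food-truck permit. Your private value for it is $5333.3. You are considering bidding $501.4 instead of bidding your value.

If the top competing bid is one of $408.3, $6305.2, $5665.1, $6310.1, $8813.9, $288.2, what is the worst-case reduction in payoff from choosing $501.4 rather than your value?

$408.3: same outcome either way → loss $0.
$6305.2: same outcome either way → loss $0.
$5665.1: same outcome either way → loss $0.
$6310.1: same outcome either way → loss $0.
$8813.9: same outcome either way → loss $0.
$288.2: same outcome either way → loss $0.
Maximum loss: $0.

$0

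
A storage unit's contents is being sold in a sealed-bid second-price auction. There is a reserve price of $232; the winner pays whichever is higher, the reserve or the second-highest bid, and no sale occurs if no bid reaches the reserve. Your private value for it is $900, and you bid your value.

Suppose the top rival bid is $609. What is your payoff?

Your bid $900 is the highest and exceeds the reserve.
Price = max(second-highest bid, reserve) = max($609, $232) = $609.
Payoff = $900 − $609 = $291.

$291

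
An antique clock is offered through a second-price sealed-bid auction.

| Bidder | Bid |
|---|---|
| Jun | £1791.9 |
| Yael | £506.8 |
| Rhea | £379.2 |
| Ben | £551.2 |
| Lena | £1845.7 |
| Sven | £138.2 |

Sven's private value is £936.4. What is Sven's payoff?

Highest bid: Lena at £1845.7, so Lena wins.
Second-highest bid: Jun at £1791.9 — that is the price the winner pays.
Sven did not win, so Sven pays nothing and receives nothing: payoff £0.

£0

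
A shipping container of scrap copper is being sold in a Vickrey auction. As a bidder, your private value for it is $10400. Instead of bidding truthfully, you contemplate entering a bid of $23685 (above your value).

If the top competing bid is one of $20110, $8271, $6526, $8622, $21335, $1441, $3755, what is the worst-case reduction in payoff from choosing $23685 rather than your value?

$10935

$20110: truthful gives $0, deviation gives −$9710 → loss $9710.
$8271: same outcome either way → loss $0.
$6526: same outcome either way → loss $0.
$8622: same outcome either way → loss $0.
$21335: truthful gives $0, deviation gives −$10935 → loss $10935.
$1441: same outcome either way → loss $0.
$3755: same outcome either way → loss $0.
Maximum loss: $10935.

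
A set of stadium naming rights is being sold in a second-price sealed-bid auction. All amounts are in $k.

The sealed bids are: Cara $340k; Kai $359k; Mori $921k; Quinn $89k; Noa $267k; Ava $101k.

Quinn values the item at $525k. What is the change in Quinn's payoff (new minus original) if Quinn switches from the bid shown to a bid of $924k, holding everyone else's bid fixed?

−$396k

The highest bid among the other bidders is $921k; Quinn's bid doesn't change that.
Original bid $89k: Quinn is not highest (top rival bid is $921k); payoff $0k.
Alternative bid $924k: Quinn is highest, pays the top rival bid $921k; payoff $525k − $921k = −$396k.
Change in payoff = −$396k − ($0k) = −$396k.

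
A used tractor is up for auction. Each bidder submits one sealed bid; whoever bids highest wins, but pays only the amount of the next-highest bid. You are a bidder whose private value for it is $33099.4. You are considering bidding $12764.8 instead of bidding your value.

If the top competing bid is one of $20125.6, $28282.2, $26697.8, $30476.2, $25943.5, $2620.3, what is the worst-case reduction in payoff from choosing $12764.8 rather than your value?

$20125.6: truthful gives $12973.8, deviation gives $0 → loss $12973.8.
$28282.2: truthful gives $4817.2, deviation gives $0 → loss $4817.2.
$26697.8: truthful gives $6401.6, deviation gives $0 → loss $6401.6.
$30476.2: truthful gives $2623.2, deviation gives $0 → loss $2623.2.
$25943.5: truthful gives $7155.9, deviation gives $0 → loss $7155.9.
$2620.3: same outcome either way → loss $0.
Maximum loss: $12973.8.

$12973.8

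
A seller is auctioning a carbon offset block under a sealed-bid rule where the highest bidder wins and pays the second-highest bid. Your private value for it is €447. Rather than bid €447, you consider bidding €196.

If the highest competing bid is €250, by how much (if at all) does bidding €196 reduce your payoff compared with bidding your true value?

€197

Bidding your value €447: you win (since €447 > €250) and pay €250. Payoff €197.
Bidding €196: you lose. Payoff €0.
The competing bid €250 lies between your shaded bid and your value, so underbidding forfeits an item you could have won at a profitable price.
Loss from deviating = €197 − (€0) = €197.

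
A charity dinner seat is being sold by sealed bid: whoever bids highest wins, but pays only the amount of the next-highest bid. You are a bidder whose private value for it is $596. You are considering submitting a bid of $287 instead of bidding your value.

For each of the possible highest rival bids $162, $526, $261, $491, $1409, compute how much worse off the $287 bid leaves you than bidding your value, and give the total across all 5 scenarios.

The deviation costs you only when the competing bid falls strictly between $287 and $596; elsewhere both bids give the same outcome.
$162: outcomes coincide → loss $0.
$526: truthful payoff $70, deviation payoff $0 → loss $70.
$261: outcomes coincide → loss $0.
$491: truthful payoff $105, deviation payoff $0 → loss $105.
$1409: outcomes coincide → loss $0.
Total loss = $70 + $105 = $175.

$175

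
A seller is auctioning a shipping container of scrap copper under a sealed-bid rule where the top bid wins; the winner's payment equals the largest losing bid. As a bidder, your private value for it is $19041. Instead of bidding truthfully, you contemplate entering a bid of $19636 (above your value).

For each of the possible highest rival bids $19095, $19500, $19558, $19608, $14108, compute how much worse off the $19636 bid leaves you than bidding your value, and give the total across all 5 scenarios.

$1597

The deviation costs you only when the competing bid falls strictly between $19041 and $19636; elsewhere both bids give the same outcome.
$19095: truthful payoff $0, deviation payoff −$54 → loss $54.
$19500: truthful payoff $0, deviation payoff −$459 → loss $459.
$19558: truthful payoff $0, deviation payoff −$517 → loss $517.
$19608: truthful payoff $0, deviation payoff −$567 → loss $567.
$14108: outcomes coincide → loss $0.
Total loss = $54 + $459 + $517 + $567 = $1597.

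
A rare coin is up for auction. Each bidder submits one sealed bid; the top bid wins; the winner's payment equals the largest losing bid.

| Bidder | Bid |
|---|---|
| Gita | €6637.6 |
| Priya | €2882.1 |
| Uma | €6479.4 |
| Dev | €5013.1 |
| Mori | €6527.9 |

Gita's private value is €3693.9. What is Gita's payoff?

Highest bid: Gita at €6637.6, so Gita wins.
Second-highest bid: Mori at €6527.9 — that is the price the winner pays.
Gita's payoff = value − price = €3693.9 − €6527.9 = −€2834.

−€2834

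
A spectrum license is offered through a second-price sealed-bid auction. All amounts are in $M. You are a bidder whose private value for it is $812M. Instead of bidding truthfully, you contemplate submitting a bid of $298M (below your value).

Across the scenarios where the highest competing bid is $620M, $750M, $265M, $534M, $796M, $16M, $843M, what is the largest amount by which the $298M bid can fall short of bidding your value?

$620M: truthful gives $192M, deviation gives $0M → loss $192M.
$750M: truthful gives $62M, deviation gives $0M → loss $62M.
$265M: same outcome either way → loss $0M.
$534M: truthful gives $278M, deviation gives $0M → loss $278M.
$796M: truthful gives $16M, deviation gives $0M → loss $16M.
$16M: same outcome either way → loss $0M.
$843M: same outcome either way → loss $0M.
Maximum loss: $278M.

$278M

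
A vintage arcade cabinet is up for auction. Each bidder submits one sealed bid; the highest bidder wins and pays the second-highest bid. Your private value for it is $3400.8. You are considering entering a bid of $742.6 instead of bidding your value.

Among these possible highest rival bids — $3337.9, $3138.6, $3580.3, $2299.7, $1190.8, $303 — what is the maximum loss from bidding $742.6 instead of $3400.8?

$3337.9: truthful gives $62.9, deviation gives $0 → loss $62.9.
$3138.6: truthful gives $262.2, deviation gives $0 → loss $262.2.
$3580.3: same outcome either way → loss $0.
$2299.7: truthful gives $1101.1, deviation gives $0 → loss $1101.1.
$1190.8: truthful gives $2210, deviation gives $0 → loss $2210.
$303: same outcome either way → loss $0.
Maximum loss: $2210.

$2210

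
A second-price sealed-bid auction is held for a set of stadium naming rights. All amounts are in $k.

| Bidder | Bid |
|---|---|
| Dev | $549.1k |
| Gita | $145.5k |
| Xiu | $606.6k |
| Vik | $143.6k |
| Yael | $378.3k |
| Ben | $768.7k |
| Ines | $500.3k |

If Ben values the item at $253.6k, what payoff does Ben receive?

Highest bid: Ben at $768.7k, so Ben wins.
Second-highest bid: Xiu at $606.6k — that is the price the winner pays.
Ben's payoff = value − price = $253.6k − $606.6k = −$353k.

−$353k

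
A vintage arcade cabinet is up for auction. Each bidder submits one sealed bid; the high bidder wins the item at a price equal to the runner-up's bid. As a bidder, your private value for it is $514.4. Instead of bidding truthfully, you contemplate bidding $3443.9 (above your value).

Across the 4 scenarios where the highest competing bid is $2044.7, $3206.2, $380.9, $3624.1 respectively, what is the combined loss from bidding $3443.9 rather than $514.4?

$4222.1

The deviation costs you only when the competing bid falls strictly between $514.4 and $3443.9; elsewhere both bids give the same outcome.
$2044.7: truthful payoff $0, deviation payoff −$1530.3 → loss $1530.3.
$3206.2: truthful payoff $0, deviation payoff −$2691.8 → loss $2691.8.
$380.9: outcomes coincide → loss $0.
$3624.1: outcomes coincide → loss $0.
Total loss = $1530.3 + $2691.8 = $4222.1.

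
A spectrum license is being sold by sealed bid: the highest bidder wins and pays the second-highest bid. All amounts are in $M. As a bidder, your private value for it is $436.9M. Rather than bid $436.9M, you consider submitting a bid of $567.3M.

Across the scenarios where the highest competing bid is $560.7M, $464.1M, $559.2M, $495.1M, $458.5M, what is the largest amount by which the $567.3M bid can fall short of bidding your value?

$123.8M

$560.7M: truthful gives $0M, deviation gives −$123.8M → loss $123.8M.
$464.1M: truthful gives $0M, deviation gives −$27.2M → loss $27.2M.
$559.2M: truthful gives $0M, deviation gives −$122.3M → loss $122.3M.
$495.1M: truthful gives $0M, deviation gives −$58.2M → loss $58.2M.
$458.5M: truthful gives $0M, deviation gives −$21.6M → loss $21.6M.
Maximum loss: $123.8M.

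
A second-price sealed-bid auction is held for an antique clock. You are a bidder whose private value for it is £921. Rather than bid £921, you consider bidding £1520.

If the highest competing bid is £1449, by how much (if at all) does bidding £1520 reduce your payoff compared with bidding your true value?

£528

Bidding your value £921: you lose (since £921 < £1449). Payoff £0.
Bidding £1520: you win and pay £1449. Payoff £921 − £1449 = −£528.
The competing bid £1449 lies between your value and your inflated bid, so overbidding wins an item priced above your value.
Loss from deviating = £0 − (−£528) = £528.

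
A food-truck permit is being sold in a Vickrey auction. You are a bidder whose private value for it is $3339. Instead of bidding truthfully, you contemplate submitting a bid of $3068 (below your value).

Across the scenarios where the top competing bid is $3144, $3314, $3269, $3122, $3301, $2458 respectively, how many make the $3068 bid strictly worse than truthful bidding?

The deviation hurts exactly when the highest competing bid lies strictly between $3068 and $3339 — underbidding then forfeits a profitable win.
$3144: inside the interval → strictly worse (loss $195).
$3314: inside the interval → strictly worse (loss $25).
$3269: inside the interval → strictly worse (loss $70).
$3122: inside the interval → strictly worse (loss $217).
$3301: inside the interval → strictly worse (loss $38).
$2458: below both → same outcome either way.
Count: 5.

5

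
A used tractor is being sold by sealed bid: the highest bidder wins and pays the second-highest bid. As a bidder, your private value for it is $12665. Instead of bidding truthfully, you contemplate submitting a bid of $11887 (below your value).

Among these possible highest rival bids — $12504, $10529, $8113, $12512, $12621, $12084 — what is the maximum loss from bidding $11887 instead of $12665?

$581

$12504: truthful gives $161, deviation gives $0 → loss $161.
$10529: same outcome either way → loss $0.
$8113: same outcome either way → loss $0.
$12512: truthful gives $153, deviation gives $0 → loss $153.
$12621: truthful gives $44, deviation gives $0 → loss $44.
$12084: truthful gives $581, deviation gives $0 → loss $581.
Maximum loss: $581.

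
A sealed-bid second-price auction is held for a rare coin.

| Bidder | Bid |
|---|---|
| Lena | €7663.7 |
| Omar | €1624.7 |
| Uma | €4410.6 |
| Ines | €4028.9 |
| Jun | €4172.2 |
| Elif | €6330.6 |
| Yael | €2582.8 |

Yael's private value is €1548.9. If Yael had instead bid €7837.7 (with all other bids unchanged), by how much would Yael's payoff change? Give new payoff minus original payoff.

The highest bid among the other bidders is €7663.7; Yael's bid doesn't change that.
Original bid €2582.8: Yael is not highest (top rival bid is €7663.7); payoff €0.
Alternative bid €7837.7: Yael is highest, pays the top rival bid €7663.7; payoff €1548.9 − €7663.7 = −€6114.8.
Change in payoff = −€6114.8 − (€0) = −€6114.8.

−€6114.8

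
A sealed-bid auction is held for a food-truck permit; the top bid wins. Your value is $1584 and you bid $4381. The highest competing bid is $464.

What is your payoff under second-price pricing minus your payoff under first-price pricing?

$3917

You have the highest bid, so you win under either rule.
Second-price: pay $464 → payoff $1120.
First-price: pay your own bid $4381 → payoff −$2797.
Difference = $1120 − (−$2797) = $3917.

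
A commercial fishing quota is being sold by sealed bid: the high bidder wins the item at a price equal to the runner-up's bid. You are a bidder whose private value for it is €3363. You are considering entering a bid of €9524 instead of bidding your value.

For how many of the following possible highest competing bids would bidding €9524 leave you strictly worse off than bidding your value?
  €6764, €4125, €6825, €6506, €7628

The deviation hurts exactly when the highest competing bid lies strictly between €3363 and €9524 — overbidding then wins at a price above your value.
€6764: inside the interval → strictly worse (loss €3401).
€4125: inside the interval → strictly worse (loss €762).
€6825: inside the interval → strictly worse (loss €3462).
€6506: inside the interval → strictly worse (loss €3143).
€7628: inside the interval → strictly worse (loss €4265).
Count: 5.

5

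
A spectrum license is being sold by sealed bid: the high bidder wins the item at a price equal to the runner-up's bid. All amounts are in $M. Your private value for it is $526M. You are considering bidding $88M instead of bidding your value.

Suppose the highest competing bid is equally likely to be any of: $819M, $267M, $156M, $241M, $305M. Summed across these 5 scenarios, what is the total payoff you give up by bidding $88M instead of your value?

$1135M

The deviation costs you only when the competing bid falls strictly between $88M and $526M; elsewhere both bids give the same outcome.
$819M: outcomes coincide → loss $0M.
$267M: truthful payoff $259M, deviation payoff $0M → loss $259M.
$156M: truthful payoff $370M, deviation payoff $0M → loss $370M.
$241M: truthful payoff $285M, deviation payoff $0M → loss $285M.
$305M: truthful payoff $221M, deviation payoff $0M → loss $221M.
Total loss = $259M + $370M + $285M + $221M = $1135M.
Truthful bidding weakly dominates here: raising your bid can only win items priced above your value, and lowering it can only forfeit items priced below.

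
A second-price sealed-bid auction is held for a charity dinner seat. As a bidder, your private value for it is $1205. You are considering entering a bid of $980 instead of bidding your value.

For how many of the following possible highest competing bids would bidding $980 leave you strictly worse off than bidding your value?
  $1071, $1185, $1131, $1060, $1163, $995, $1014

7

The deviation hurts exactly when the highest competing bid lies strictly between $980 and $1205 — underbidding then forfeits a profitable win.
$1071: inside the interval → strictly worse (loss $134).
$1185: inside the interval → strictly worse (loss $20).
$1131: inside the interval → strictly worse (loss $74).
$1060: inside the interval → strictly worse (loss $145).
$1163: inside the interval → strictly worse (loss $42).
$995: inside the interval → strictly worse (loss $210).
$1014: inside the interval → strictly worse (loss $191).
Count: 7.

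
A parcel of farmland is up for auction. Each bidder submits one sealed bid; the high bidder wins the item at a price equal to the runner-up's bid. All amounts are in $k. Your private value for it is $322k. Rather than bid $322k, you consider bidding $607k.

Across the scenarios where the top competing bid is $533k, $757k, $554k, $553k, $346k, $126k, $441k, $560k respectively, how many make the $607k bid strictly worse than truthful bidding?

6

The deviation hurts exactly when the highest competing bid lies strictly between $322k and $607k — overbidding then wins at a price above your value.
$533k: inside the interval → strictly worse (loss $211k).
$757k: above both → same outcome either way.
$554k: inside the interval → strictly worse (loss $232k).
$553k: inside the interval → strictly worse (loss $231k).
$346k: inside the interval → strictly worse (loss $24k).
$126k: below both → same outcome either way.
$441k: inside the interval → strictly worse (loss $119k).
$560k: inside the interval → strictly worse (loss $238k).
Count: 6.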